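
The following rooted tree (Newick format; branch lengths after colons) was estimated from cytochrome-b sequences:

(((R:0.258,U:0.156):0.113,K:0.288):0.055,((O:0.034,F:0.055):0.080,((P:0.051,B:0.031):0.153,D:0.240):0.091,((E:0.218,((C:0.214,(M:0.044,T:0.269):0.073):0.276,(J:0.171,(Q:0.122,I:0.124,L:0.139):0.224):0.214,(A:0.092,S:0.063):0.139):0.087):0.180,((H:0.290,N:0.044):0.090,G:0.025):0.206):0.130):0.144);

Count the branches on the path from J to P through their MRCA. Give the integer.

The MRCA of J and P is the node subtending ((O,F),((P,B),D),((E,((C,(M,T)),(J,(Q,I,L)),(A,S))),((H,N),G))).
From J up to that node: 5 branches. From P up to the same node: 3 branches. Total: 5 + 3 = 8.

8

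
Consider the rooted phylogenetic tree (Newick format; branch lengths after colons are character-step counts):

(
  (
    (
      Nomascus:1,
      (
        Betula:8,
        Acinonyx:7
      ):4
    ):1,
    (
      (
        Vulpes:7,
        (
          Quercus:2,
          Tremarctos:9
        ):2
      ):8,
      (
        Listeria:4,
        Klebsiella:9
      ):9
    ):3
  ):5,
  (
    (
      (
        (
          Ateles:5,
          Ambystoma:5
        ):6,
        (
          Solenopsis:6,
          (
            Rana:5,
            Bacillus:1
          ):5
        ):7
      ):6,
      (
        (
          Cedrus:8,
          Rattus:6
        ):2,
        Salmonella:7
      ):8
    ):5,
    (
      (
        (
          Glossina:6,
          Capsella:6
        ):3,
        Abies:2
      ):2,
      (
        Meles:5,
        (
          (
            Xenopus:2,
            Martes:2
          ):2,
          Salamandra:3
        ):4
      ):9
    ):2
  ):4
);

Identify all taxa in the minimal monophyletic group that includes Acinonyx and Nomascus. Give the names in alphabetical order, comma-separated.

Tracing Acinonyx: it sits inside (Betula,Acinonyx).
Tracing Nomascus: it sits inside (Nomascus,(Betula,Acinonyx)).
The smallest clade enclosing both is (Nomascus,(Betula,Acinonyx)); the answer is its 3 terminal taxa in alphabetical order.

Acinonyx, Betula, Nomascus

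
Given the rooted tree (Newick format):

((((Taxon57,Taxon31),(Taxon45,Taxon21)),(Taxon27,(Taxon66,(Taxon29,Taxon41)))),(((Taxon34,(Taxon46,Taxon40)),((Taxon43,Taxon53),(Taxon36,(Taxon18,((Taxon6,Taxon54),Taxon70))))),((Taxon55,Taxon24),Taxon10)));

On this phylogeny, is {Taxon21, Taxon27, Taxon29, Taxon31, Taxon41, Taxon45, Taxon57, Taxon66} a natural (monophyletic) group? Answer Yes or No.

Yes

The most recent common ancestor of these taxa subtends (((Taxon57,Taxon31),(Taxon45,Taxon21)),(Taxon27,(Taxon66,(Taxon29,Taxon41)))).
That clade has exactly 8 tips — every listed taxon and nothing else — so the group is monophyletic.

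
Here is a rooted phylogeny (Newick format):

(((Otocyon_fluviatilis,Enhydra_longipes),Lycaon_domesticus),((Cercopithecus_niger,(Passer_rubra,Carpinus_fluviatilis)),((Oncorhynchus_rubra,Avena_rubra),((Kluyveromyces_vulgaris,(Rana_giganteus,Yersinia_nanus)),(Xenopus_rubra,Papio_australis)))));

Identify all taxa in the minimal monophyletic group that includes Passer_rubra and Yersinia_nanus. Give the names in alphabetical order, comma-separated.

Avena_rubra, Carpinus_fluviatilis, Cercopithecus_niger, Kluyveromyces_vulgaris, Oncorhynchus_rubra, Papio_australis, Passer_rubra, Rana_giganteus, Xenopus_rubra, Yersinia_nanus

Tracing Passer_rubra: it sits inside (Passer_rubra,Carpinus_fluviatilis).
Tracing Yersinia_nanus: it sits inside (Rana_giganteus,Yersinia_nanus).
The smallest clade enclosing both is ((Cercopithecus_niger,(Passer_rubra,Carpinus_fluviatilis)),((Oncorhynchus_rubra,Avena_rubra),((Kluyveromyces_vulgaris,(Rana_giganteus,Yersinia_nanus)),(Xenopus_rubra,Papio_australis)))); the answer is its 10 terminal taxa in alphabetical order.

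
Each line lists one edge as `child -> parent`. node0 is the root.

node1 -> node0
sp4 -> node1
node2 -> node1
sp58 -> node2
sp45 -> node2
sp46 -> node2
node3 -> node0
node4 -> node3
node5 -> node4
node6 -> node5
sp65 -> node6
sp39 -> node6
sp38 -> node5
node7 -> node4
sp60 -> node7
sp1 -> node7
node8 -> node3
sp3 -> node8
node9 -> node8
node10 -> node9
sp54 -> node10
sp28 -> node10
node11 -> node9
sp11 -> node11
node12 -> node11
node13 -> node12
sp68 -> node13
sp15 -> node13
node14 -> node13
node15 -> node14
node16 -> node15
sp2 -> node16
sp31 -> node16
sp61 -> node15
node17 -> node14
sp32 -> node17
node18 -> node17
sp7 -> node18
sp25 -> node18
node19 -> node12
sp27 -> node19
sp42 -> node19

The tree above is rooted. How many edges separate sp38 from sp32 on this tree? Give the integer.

The MRCA of sp38 and sp32 is the node subtending ((((sp65,sp39),sp38),(sp60,sp1)),(sp3,((sp54,sp28),(sp11,((sp68,sp15,(((sp2,sp31),sp61),(sp32,(sp7,sp25)))),(sp27,sp42)))))).
From sp38 up to that node: 3 branches. From sp32 up to the same node: 8 branches. Total: 3 + 8 = 11.

11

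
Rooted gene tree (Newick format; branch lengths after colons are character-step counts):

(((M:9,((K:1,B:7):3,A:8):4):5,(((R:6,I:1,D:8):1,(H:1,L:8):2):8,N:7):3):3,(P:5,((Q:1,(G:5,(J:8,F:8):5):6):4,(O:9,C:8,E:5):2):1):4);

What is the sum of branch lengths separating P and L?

33

The path runs P → … → MRCA → … → L; the MRCA is the root of the tree.
Branch lengths along that path: 5 + 4 + 3 + 3 + 8 + 2 + 8 = 33.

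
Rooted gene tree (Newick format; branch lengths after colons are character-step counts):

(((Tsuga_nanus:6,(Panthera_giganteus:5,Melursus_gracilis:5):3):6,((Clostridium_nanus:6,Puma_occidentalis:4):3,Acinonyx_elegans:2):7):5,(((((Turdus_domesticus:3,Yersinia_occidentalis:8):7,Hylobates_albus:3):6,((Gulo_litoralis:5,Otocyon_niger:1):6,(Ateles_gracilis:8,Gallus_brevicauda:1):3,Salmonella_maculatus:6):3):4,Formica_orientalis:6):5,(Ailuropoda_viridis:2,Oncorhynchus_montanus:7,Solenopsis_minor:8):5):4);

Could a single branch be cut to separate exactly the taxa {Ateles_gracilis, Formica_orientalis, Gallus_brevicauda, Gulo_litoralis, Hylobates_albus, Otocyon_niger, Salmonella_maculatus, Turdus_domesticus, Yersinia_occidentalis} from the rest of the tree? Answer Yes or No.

Yes

The most recent common ancestor of these taxa subtends ((((Turdus_domesticus,Yersinia_occidentalis),Hylobates_albus),((Gulo_litoralis,Otocyon_niger),(Ateles_gracilis,Gallus_brevicauda),Salmonella_maculatus)),Formica_orientalis).
That clade has exactly 9 tips — every listed taxon and nothing else — so the group is monophyletic.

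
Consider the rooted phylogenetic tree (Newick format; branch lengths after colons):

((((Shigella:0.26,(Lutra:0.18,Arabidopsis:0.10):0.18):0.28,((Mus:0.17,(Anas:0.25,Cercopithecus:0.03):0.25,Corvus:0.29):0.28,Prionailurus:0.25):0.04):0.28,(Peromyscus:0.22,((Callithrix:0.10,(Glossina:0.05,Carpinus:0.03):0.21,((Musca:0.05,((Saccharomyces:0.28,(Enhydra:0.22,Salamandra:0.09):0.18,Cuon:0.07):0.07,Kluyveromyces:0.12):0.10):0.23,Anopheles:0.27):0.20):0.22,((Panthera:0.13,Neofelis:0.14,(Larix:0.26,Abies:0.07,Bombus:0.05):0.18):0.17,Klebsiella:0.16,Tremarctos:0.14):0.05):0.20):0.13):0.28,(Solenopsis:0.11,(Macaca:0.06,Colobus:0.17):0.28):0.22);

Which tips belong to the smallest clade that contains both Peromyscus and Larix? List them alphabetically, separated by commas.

Tracing Peromyscus: it sits inside (Peromyscus,((Callithrix,(Glossina,Carpinus),((Musca,((Saccharomyces,(Enhydra,Salamandra),Cuon),Kluyveromyces)),Anopheles)),((Panthera,Neofelis,(Larix,Abies,Bombus)),Klebsiella,Tremarctos))).
Tracing Larix: it sits inside (Larix,Abies,Bombus).
The smallest clade enclosing both is (Peromyscus,((Callithrix,(Glossina,Carpinus),((Musca,((Saccharomyces,(Enhydra,Salamandra),Cuon),Kluyveromyces)),Anopheles)),((Panthera,Neofelis,(Larix,Abies,Bombus)),Klebsiella,Tremarctos))); the answer is its 18 terminal taxa in alphabetical order.

Abies, Anopheles, Bombus, Callithrix, Carpinus, Cuon, Enhydra, Glossina, Klebsiella, Kluyveromyces, Larix, Musca, Neofelis, Panthera, Peromyscus, Saccharomyces, Salamandra, Tremarctos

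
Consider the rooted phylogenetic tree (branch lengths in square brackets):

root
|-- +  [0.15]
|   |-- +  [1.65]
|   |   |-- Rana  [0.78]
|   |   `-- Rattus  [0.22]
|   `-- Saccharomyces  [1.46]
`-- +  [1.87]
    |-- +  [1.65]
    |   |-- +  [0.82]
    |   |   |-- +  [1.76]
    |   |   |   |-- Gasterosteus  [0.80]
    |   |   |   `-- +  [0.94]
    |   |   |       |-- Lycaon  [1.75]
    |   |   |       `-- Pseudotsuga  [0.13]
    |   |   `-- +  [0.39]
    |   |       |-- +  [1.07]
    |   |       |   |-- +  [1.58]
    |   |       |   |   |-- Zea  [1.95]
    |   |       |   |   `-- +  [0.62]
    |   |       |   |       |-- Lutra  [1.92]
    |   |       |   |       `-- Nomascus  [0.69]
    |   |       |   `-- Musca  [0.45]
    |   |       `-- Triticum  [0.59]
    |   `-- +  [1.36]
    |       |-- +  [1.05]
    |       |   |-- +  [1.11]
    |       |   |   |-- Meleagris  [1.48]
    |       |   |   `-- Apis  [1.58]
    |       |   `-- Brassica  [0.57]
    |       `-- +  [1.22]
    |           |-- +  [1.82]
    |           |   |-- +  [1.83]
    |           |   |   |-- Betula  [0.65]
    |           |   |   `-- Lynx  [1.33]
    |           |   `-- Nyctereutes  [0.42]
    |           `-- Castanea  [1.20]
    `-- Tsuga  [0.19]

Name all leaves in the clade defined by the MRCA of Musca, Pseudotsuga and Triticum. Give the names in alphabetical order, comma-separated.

Gasterosteus, Lutra, Lycaon, Musca, Nomascus, Pseudotsuga, Triticum, Zea

Tracing Musca: it sits inside ((Zea,(Lutra,Nomascus)),Musca).
Tracing Pseudotsuga: it sits inside (Lycaon,Pseudotsuga).
Tracing Triticum: it sits inside (((Zea,(Lutra,Nomascus)),Musca),Triticum).
The smallest clade enclosing all 3 is ((Gasterosteus,(Lycaon,Pseudotsuga)),(((Zea,(Lutra,Nomascus)),Musca),Triticum)); the answer is its 8 terminal taxa in alphabetical order.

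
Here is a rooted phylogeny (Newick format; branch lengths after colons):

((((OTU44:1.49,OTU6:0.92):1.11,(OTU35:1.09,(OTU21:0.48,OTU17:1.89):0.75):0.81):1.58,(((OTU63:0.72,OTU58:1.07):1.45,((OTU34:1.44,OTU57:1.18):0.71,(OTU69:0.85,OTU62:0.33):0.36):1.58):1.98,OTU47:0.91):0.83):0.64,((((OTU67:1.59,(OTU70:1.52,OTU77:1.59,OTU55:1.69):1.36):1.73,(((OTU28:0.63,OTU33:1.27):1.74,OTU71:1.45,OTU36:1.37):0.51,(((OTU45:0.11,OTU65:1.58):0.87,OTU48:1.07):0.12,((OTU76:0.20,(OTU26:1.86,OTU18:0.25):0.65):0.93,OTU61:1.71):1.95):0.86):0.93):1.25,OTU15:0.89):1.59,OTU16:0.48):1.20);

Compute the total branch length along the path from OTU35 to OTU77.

The path runs OTU35 → … → MRCA → … → OTU77; the MRCA is the root of the tree.
Branch lengths along that path: 1.09 + 0.81 + 1.58 + 0.64 + 1.20 + 1.59 + 1.25 + 1.73 + 1.36 + 1.59 = 12.84.

12.84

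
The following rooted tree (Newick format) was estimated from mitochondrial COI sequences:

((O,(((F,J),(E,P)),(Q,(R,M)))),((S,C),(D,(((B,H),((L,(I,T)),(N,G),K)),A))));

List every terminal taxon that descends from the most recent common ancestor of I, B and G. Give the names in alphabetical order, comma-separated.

Tracing I: it sits inside (I,T).
Tracing B: it sits inside (B,H).
Tracing G: it sits inside (N,G).
The smallest clade enclosing all 3 is ((B,H),((L,(I,T)),(N,G),K)); the answer is its 8 terminal taxa in alphabetical order.

B, G, H, I, K, L, N, T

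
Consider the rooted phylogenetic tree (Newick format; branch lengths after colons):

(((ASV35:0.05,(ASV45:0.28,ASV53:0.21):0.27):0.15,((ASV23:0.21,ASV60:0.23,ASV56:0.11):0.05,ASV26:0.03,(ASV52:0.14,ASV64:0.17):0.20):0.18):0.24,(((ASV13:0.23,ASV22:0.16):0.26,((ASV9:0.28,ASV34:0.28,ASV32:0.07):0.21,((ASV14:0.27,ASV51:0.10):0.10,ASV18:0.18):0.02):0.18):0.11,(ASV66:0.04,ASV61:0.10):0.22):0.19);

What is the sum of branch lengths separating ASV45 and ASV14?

1.81

The path runs ASV45 → … → MRCA → … → ASV14; the MRCA is the root of the tree.
Branch lengths along that path: 0.28 + 0.27 + 0.15 + 0.24 + 0.19 + 0.11 + 0.18 + 0.02 + 0.10 + 0.27 = 1.81.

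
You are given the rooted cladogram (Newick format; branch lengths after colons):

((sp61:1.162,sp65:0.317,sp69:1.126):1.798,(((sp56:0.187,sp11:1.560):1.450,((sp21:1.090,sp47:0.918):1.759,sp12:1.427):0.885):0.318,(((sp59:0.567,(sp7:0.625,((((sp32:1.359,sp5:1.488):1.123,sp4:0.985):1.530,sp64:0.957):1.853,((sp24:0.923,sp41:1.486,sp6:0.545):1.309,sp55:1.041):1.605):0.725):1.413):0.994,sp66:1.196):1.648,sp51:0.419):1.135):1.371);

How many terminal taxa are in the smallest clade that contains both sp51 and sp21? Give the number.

The MRCA of sp51 and sp21 is the node subtending (((sp56,sp11),((sp21,sp47),sp12)),(((sp59,(sp7,((((sp32,sp5),sp4),sp64),((sp24,sp41,sp6),sp55)))),sp66),sp51)).
That clade contains 17 terminal taxa: sp11, sp12, sp21, sp24, sp32, sp4, sp41, sp47, sp5, sp51, sp55, sp56, sp59, sp6, sp64, sp66, sp7.

17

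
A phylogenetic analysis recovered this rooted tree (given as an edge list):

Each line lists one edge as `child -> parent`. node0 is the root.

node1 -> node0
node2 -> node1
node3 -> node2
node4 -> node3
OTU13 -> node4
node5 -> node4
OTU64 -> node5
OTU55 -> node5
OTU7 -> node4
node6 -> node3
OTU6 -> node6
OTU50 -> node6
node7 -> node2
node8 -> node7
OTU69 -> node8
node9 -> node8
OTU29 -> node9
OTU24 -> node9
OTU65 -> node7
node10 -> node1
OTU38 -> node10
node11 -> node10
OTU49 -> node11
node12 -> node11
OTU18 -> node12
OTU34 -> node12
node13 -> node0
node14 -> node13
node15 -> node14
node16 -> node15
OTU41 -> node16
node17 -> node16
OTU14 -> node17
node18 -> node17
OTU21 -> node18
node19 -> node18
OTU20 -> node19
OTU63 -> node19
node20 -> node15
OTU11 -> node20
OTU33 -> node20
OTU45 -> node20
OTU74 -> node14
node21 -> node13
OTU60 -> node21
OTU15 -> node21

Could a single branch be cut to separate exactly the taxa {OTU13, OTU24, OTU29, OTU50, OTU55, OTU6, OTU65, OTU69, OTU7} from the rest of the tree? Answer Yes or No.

No

The MRCA of the listed taxa subtends (((OTU13,(OTU64,OTU55),OTU7),(OTU6,OTU50)),((OTU69,(OTU29,OTU24)),OTU65)).
That clade also contains OTU64, which is not in the proposed group, so the group is not monophyletic.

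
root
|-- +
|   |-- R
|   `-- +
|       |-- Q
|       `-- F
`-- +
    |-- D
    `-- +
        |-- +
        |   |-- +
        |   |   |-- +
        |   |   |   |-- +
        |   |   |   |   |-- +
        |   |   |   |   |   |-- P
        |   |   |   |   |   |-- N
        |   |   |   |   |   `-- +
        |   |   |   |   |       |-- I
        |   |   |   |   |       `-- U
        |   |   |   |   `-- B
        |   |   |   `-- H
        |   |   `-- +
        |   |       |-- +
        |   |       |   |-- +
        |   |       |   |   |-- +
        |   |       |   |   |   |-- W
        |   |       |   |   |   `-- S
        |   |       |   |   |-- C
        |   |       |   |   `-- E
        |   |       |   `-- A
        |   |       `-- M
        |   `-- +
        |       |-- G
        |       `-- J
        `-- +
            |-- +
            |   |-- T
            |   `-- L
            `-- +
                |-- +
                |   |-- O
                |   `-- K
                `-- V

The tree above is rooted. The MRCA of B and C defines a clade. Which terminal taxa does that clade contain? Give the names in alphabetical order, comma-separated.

A, B, C, E, H, I, M, N, P, S, U, W

Tracing B: it sits inside ((P,N,(I,U)),B).
Tracing C: it sits inside ((W,S),C,E).
The smallest clade enclosing both is ((((P,N,(I,U)),B),H),((((W,S),C,E),A),M)); the answer is its 12 terminal taxa in alphabetical order.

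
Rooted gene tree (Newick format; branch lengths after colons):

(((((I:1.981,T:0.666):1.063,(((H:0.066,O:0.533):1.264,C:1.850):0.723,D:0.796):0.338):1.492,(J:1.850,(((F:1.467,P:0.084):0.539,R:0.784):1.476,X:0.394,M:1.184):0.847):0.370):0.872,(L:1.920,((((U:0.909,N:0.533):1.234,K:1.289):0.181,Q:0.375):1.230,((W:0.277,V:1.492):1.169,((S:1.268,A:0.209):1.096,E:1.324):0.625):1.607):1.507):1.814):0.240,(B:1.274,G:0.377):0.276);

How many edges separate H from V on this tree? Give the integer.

11

The MRCA of H and V is the node subtending ((((I,T),(((H,O),C),D)),(J,(((F,P),R),X,M))),(L,((((U,N),K),Q),((W,V),((S,A),E))))).
From H up to that node: 6 branches. From V up to the same node: 5 branches. Total: 6 + 5 = 11.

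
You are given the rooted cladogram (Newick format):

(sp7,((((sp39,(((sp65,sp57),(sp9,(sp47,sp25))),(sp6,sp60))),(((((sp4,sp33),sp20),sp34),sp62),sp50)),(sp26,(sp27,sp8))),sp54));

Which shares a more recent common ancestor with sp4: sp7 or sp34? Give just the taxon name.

sp34

The MRCA of sp4 and sp34 subtends (((sp4,sp33),sp20),sp34) (4 taxa).
The MRCA of sp4 and sp7 is the root, subtending the entire tree (19 taxa).
The first is nested inside the second, so sp4 shares a more recent common ancestor with sp34.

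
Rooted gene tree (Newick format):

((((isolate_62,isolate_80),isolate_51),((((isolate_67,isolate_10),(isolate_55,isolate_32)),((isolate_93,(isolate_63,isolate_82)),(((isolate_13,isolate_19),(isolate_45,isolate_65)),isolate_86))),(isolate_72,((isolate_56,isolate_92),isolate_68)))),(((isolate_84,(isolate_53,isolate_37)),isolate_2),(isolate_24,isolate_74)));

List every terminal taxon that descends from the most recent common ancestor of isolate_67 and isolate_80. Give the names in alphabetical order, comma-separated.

Tracing isolate_67: it sits inside (isolate_67,isolate_10).
Tracing isolate_80: it sits inside (isolate_62,isolate_80).
The smallest clade enclosing both is (((isolate_62,isolate_80),isolate_51),((((isolate_67,isolate_10),(isolate_55,isolate_32)),((isolate_93,(isolate_63,isolate_82)),(((isolate_13,isolate_19),(isolate_45,isolate_65)),isolate_86))),(isolate_72,((isolate_56,isolate_92),isolate_68)))); the answer is its 19 terminal taxa in alphabetical order.

isolate_10, isolate_13, isolate_19, isolate_32, isolate_45, isolate_51, isolate_55, isolate_56, isolate_62, isolate_63, isolate_65, isolate_67, isolate_68, isolate_72, isolate_80, isolate_82, isolate_86, isolate_92, isolate_93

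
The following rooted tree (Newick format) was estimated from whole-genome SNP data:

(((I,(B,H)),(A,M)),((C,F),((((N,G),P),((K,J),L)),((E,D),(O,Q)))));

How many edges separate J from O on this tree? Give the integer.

7

The MRCA of J and O is the node subtending ((((N,G),P),((K,J),L)),((E,D),(O,Q))).
From J up to that node: 4 branches. From O up to the same node: 3 branches. Total: 4 + 3 = 7.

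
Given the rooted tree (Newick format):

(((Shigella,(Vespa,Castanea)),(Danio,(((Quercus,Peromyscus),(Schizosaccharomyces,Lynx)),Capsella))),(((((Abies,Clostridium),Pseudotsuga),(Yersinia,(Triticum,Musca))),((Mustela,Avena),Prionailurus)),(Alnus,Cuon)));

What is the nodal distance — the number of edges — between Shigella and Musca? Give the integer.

The MRCA of Shigella and Musca is the root of the tree.
From Shigella up to that node: 3 branches. From Musca up to the same node: 6 branches. Total: 3 + 6 = 9.

9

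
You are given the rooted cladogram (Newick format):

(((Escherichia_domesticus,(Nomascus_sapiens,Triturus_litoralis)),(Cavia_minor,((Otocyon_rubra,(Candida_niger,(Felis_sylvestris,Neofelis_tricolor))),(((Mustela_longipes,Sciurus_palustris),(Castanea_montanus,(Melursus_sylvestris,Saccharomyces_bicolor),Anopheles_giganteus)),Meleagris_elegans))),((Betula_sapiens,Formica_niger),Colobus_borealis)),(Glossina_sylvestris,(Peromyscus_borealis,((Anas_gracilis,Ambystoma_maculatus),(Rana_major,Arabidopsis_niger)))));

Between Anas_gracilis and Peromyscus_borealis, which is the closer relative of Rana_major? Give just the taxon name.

Anas_gracilis

The MRCA of Rana_major and Anas_gracilis subtends ((Anas_gracilis,Ambystoma_maculatus),(Rana_major,Arabidopsis_niger)) (4 taxa).
The MRCA of Rana_major and Peromyscus_borealis subtends (Peromyscus_borealis,((Anas_gracilis,Ambystoma_maculatus),(Rana_major,Arabidopsis_niger))) (5 taxa).
The first is nested inside the second, so Rana_major shares a more recent common ancestor with Anas_gracilis.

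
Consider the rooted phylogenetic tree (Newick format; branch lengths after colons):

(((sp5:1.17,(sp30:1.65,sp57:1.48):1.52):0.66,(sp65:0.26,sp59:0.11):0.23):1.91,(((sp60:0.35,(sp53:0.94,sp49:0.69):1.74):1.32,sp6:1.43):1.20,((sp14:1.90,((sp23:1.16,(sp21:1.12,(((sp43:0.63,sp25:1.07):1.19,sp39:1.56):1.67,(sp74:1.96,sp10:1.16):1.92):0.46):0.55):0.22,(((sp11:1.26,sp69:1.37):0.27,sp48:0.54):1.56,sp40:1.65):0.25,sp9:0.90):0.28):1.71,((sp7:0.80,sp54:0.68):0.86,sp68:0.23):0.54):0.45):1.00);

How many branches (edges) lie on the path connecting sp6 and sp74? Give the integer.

The MRCA of sp6 and sp74 is the node subtending (((sp60,(sp53,sp49)),sp6),((sp14,((sp23,(sp21,(((sp43,sp25),sp39),(sp74,sp10)))),(((sp11,sp69),sp48),sp40),sp9)),((sp7,sp54),sp68))).
From sp6 up to that node: 2 branches. From sp74 up to the same node: 8 branches. Total: 2 + 8 = 10.

10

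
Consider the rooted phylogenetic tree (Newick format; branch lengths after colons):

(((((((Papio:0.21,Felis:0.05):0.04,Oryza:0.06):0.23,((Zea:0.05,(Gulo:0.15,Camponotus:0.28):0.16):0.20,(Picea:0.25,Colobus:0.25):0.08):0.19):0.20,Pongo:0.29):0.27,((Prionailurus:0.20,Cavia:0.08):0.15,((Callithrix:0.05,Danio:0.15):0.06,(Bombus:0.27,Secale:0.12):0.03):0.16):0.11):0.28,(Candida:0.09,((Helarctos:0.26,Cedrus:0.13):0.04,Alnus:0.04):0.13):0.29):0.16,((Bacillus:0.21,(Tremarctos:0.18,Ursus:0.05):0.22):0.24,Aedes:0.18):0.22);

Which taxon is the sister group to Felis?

Papio

Felis attaches to the tree at the node subtending (Papio,Felis).
The other lineage descending from that same node — the sister group — is the single tip Papio.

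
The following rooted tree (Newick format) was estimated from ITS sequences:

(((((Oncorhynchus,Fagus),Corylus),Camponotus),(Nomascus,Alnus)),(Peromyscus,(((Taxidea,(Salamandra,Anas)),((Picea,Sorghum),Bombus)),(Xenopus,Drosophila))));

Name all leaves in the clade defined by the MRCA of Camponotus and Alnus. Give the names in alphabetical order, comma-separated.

Alnus, Camponotus, Corylus, Fagus, Nomascus, Oncorhynchus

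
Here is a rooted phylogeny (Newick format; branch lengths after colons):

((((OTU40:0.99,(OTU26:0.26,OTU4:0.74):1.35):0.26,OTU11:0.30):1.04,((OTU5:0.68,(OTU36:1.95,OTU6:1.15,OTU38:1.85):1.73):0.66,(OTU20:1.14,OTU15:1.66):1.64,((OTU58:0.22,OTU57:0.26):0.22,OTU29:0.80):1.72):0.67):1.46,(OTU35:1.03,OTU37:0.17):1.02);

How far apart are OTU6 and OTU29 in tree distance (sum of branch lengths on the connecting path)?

6.06

The path runs OTU6 → … → MRCA → … → OTU29; the MRCA is the node subtending ((OTU5,(OTU36,OTU6,OTU38)),(OTU20,OTU15),((OTU58,OTU57),OTU29)).
Branch lengths along that path: 1.15 + 1.73 + 0.66 + 1.72 + 0.80 = 6.06.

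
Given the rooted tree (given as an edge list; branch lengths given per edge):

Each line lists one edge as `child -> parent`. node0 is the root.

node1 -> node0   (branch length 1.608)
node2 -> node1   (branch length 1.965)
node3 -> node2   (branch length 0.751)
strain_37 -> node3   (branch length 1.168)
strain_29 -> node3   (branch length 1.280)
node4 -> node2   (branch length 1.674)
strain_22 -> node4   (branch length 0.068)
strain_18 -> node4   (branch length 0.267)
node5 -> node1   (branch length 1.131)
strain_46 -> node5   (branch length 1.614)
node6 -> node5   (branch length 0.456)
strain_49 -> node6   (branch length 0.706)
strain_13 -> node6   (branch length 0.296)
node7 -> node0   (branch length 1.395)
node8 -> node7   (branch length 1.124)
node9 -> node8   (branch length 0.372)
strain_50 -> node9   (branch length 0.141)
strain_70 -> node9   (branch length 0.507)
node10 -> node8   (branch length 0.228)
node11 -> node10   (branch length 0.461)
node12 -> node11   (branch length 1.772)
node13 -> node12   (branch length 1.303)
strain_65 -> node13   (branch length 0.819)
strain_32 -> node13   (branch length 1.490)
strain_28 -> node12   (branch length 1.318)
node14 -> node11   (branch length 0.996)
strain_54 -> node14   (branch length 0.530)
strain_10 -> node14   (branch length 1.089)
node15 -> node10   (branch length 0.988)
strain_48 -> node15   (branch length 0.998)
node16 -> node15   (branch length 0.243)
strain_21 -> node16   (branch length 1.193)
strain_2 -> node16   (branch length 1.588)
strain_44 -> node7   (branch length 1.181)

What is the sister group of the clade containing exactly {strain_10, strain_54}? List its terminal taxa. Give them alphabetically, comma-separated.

strain_28, strain_32, strain_65

The clade containing exactly {strain_10, strain_54} attaches to the tree at the node subtending (((strain_65,strain_32),strain_28),(strain_54,strain_10)).
The other lineage descending from that same node — the sister group — is ((strain_65,strain_32),strain_28); its 3 tips in alphabetical order are the answer.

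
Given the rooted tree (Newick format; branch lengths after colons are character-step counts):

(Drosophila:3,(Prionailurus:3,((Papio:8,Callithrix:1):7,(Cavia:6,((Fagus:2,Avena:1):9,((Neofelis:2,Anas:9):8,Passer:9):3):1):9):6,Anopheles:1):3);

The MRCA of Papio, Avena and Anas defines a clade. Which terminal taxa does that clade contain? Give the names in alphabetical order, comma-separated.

Anas, Avena, Callithrix, Cavia, Fagus, Neofelis, Papio, Passer

Tracing Papio: it sits inside (Papio,Callithrix).
Tracing Avena: it sits inside (Fagus,Avena).
Tracing Anas: it sits inside (Neofelis,Anas).
The smallest clade enclosing all 3 is ((Papio,Callithrix),(Cavia,((Fagus,Avena),((Neofelis,Anas),Passer)))); the answer is its 8 terminal taxa in alphabetical order.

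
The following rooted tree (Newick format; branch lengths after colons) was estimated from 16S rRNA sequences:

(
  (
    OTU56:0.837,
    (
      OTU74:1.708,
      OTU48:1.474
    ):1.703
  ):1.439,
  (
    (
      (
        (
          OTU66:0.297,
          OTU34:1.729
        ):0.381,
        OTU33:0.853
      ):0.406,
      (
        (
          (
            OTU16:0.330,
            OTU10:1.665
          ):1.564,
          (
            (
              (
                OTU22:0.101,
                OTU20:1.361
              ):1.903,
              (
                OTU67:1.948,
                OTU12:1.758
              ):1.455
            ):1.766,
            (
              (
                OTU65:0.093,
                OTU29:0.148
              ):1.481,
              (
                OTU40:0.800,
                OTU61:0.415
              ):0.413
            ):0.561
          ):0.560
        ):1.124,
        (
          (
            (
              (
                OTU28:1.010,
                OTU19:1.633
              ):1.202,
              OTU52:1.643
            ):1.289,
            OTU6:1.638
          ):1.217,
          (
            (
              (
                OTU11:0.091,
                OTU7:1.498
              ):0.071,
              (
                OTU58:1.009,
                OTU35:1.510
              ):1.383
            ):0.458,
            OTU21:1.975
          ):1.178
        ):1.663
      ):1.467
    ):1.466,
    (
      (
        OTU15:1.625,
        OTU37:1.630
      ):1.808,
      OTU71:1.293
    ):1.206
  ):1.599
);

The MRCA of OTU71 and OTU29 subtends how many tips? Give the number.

25

The MRCA of OTU71 and OTU29 is the node subtending ((((OTU66,OTU34),OTU33),(((OTU16,OTU10),(((OTU22,OTU20),(OTU67,OTU12)),((OTU65,OTU29),(OTU40,OTU61)))),((((OTU28,OTU19),OTU52),OTU6),(((OTU11,OTU7),(OTU58,OTU35)),OTU21)))),((OTU15,OTU37),OTU71)).
That clade contains 25 terminal taxa: OTU10, OTU11, OTU12, OTU15, OTU16, OTU19, OTU20, OTU21, OTU22, OTU28, OTU29, OTU33, OTU34, OTU35, OTU37, OTU40, OTU52, OTU58, OTU6, OTU61, OTU65, OTU66, OTU67, OTU7, OTU71.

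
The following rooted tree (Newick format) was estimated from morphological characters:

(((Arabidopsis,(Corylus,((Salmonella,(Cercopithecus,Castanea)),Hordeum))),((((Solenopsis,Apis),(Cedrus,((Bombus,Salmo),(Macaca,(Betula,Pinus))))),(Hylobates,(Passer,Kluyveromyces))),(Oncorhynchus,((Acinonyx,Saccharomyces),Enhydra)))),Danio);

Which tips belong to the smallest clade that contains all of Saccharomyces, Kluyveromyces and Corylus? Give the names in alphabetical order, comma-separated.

Tracing Saccharomyces: it sits inside (Acinonyx,Saccharomyces).
Tracing Kluyveromyces: it sits inside (Passer,Kluyveromyces).
Tracing Corylus: it sits inside (Corylus,((Salmonella,(Cercopithecus,Castanea)),Hordeum)).
The smallest clade enclosing all 3 is ((Arabidopsis,(Corylus,((Salmonella,(Cercopithecus,Castanea)),Hordeum))),((((Solenopsis,Apis),(Cedrus,((Bombus,Salmo),(Macaca,(Betula,Pinus))))),(Hylobates,(Passer,Kluyveromyces))),(Oncorhynchus,((Acinonyx,Saccharomyces),Enhydra)))); the answer is its 21 terminal taxa in alphabetical order.

Acinonyx, Apis, Arabidopsis, Betula, Bombus, Castanea, Cedrus, Cercopithecus, Corylus, Enhydra, Hordeum, Hylobates, Kluyveromyces, Macaca, Oncorhynchus, Passer, Pinus, Saccharomyces, Salmo, Salmonella, Solenopsis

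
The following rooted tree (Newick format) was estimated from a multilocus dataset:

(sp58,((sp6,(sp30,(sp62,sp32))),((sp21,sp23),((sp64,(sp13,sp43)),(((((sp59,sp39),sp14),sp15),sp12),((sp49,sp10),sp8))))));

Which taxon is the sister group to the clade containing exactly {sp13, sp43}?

sp64

The clade containing exactly {sp13, sp43} attaches to the tree at the node subtending (sp64,(sp13,sp43)).
The other lineage descending from that same node — the sister group — is the single tip sp64.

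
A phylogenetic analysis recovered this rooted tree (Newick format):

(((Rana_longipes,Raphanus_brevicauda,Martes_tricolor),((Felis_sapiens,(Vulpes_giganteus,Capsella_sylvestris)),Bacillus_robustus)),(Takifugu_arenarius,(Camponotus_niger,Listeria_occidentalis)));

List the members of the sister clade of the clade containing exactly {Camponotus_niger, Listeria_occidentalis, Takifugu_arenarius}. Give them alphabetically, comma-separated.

Bacillus_robustus, Capsella_sylvestris, Felis_sapiens, Martes_tricolor, Rana_longipes, Raphanus_brevicauda, Vulpes_giganteus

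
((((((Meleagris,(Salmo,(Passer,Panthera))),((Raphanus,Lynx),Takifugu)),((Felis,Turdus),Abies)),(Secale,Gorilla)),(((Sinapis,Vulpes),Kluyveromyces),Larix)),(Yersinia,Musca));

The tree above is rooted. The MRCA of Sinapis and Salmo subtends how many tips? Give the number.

The MRCA of Sinapis and Salmo is the node subtending (((((Meleagris,(Salmo,(Passer,Panthera))),((Raphanus,Lynx),Takifugu)),((Felis,Turdus),Abies)),(Secale,Gorilla)),(((Sinapis,Vulpes),Kluyveromyces),Larix)).
That clade contains 16 terminal taxa: Abies, Felis, Gorilla, Kluyveromyces, Larix, Lynx, Meleagris, Panthera, Passer, Raphanus, Salmo, Secale, Sinapis, Takifugu, Turdus, Vulpes.

16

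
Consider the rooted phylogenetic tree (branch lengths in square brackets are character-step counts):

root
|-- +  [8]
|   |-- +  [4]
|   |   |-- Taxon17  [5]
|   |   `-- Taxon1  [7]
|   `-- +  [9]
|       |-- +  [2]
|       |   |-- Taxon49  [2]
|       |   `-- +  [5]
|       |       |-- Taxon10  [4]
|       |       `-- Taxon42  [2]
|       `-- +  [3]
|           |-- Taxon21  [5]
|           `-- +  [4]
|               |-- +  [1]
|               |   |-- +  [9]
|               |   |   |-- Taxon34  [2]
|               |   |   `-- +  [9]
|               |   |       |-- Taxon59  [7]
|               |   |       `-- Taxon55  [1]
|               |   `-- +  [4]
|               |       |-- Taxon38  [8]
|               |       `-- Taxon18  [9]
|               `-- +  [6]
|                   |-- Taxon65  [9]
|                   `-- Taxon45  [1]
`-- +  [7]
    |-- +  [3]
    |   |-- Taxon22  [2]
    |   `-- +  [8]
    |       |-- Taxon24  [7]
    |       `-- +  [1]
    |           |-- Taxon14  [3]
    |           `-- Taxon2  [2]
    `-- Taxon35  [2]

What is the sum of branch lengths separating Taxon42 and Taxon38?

The path runs Taxon42 → … → MRCA → … → Taxon38; the MRCA is the node subtending ((Taxon49,(Taxon10,Taxon42)),(Taxon21,(((Taxon34,(Taxon59,Taxon55)),(Taxon38,Taxon18)),(Taxon65,Taxon45)))).
Branch lengths along that path: 2 + 5 + 2 + 3 + 4 + 1 + 4 + 8 = 29.

29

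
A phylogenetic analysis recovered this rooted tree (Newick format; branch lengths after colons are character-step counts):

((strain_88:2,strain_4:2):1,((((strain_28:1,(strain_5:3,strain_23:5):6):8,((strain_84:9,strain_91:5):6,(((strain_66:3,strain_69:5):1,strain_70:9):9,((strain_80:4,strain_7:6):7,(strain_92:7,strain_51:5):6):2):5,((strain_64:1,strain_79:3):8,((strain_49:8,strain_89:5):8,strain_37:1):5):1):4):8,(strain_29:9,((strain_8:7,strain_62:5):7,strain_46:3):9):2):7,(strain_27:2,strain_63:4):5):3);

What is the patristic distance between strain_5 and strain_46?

39

The path runs strain_5 → … → MRCA → … → strain_46; the MRCA is the node subtending (((strain_28,(strain_5,strain_23)),((strain_84,strain_91),(((strain_66,strain_69),strain_70),((strain_80,strain_7),(strain_92,strain_51))),((strain_64,strain_79),((strain_49,strain_89),strain_37)))),(strain_29,((strain_8,strain_62),strain_46))).
Branch lengths along that path: 3 + 6 + 8 + 8 + 2 + 9 + 3 = 39.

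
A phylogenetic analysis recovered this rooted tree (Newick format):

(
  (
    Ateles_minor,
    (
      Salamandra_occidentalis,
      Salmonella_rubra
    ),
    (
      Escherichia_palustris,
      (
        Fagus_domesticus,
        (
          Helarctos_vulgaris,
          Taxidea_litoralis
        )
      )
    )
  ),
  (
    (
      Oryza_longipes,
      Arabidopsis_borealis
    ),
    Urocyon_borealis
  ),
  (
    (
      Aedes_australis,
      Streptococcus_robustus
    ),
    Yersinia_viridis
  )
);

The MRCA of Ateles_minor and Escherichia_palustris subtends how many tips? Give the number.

7

The MRCA of Ateles_minor and Escherichia_palustris is the node subtending (Ateles_minor,(Salamandra_occidentalis,Salmonella_rubra),(Escherichia_palustris,(Fagus_domesticus,(Helarctos_vulgaris,Taxidea_litoralis)))).
That clade contains 7 terminal taxa: Ateles_minor, Escherichia_palustris, Fagus_domesticus, Helarctos_vulgaris, Salamandra_occidentalis, Salmonella_rubra, Taxidea_litoralis.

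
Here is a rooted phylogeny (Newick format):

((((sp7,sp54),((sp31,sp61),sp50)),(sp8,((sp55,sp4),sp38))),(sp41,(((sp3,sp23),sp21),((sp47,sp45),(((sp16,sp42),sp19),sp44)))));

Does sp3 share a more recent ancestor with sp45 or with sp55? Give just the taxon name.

sp45

The MRCA of sp3 and sp45 subtends (((sp3,sp23),sp21),((sp47,sp45),(((sp16,sp42),sp19),sp44))) (9 taxa).
The MRCA of sp3 and sp55 is the root, subtending the entire tree (19 taxa).
The first is nested inside the second, so sp3 shares a more recent common ancestor with sp45.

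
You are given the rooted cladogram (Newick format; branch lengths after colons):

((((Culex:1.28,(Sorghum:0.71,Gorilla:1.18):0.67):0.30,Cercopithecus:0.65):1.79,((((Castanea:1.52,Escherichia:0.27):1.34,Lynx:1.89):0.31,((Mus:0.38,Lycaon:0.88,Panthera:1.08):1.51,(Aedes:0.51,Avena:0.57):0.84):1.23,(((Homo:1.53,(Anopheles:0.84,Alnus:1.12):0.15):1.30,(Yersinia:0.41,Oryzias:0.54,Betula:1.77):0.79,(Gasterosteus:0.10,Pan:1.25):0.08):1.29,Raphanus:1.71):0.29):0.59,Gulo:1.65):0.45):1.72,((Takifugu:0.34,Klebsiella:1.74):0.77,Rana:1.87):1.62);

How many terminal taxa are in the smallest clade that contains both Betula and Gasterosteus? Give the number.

The MRCA of Betula and Gasterosteus is the node subtending ((Homo,(Anopheles,Alnus)),(Yersinia,Oryzias,Betula),(Gasterosteus,Pan)).
That clade contains 8 terminal taxa: Alnus, Anopheles, Betula, Gasterosteus, Homo, Oryzias, Pan, Yersinia.

8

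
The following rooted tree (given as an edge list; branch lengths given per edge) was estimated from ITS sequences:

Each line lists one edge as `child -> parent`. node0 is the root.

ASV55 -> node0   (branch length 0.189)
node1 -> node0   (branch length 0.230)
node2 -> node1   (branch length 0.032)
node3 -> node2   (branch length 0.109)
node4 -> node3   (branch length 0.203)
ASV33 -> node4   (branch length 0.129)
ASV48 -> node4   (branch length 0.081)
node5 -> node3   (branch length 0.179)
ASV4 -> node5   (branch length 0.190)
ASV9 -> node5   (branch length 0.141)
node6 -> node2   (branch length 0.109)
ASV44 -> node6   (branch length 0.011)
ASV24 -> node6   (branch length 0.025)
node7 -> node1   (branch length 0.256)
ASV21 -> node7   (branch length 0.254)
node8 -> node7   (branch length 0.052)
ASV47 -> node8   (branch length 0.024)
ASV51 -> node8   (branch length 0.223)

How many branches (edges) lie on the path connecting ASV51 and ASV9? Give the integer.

7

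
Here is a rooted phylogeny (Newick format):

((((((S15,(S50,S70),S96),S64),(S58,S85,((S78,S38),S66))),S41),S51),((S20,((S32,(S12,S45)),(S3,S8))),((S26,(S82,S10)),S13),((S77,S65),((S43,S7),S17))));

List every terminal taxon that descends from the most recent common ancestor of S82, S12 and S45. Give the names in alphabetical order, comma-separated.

Tracing S82: it sits inside (S82,S10).
Tracing S12: it sits inside (S12,S45).
Tracing S45: it sits inside (S12,S45).
The smallest clade enclosing all 3 is ((S20,((S32,(S12,S45)),(S3,S8))),((S26,(S82,S10)),S13),((S77,S65),((S43,S7),S17))); the answer is its 15 terminal taxa in alphabetical order.

S10, S12, S13, S17, S20, S26, S3, S32, S43, S45, S65, S7, S77, S8, S82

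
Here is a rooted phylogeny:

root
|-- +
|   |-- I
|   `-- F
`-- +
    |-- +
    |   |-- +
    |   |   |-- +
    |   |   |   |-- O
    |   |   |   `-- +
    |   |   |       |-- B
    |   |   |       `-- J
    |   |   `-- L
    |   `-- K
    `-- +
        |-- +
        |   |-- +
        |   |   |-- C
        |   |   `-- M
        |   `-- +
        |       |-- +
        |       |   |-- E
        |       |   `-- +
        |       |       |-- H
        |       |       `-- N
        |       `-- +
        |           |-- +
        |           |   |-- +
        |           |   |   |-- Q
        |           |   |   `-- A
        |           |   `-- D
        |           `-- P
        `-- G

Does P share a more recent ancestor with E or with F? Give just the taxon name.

The MRCA of P and E subtends ((E,(H,N)),(((Q,A),D),P)) (7 taxa).
The MRCA of P and F is the root, subtending the entire tree (17 taxa).
The first is nested inside the second, so P shares a more recent common ancestor with E.

E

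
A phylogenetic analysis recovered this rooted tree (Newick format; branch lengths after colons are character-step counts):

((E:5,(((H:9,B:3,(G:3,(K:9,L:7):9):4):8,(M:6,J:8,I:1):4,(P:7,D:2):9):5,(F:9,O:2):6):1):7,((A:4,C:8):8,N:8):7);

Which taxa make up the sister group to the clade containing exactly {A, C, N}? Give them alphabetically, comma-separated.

The clade containing exactly {A, C, N} attaches directly to the root of the tree.
The other lineage descending from that same node — the sister group — is (E,(((H,B,(G,(K,L))),(M,J,I),(P,D)),(F,O))); its 13 tips in alphabetical order are the answer.

B, D, E, F, G, H, I, J, K, L, M, O, P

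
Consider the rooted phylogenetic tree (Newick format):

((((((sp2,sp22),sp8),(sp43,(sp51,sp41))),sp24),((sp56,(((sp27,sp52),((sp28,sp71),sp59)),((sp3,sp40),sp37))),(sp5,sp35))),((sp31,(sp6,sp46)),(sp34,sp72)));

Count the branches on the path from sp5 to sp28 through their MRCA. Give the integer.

The MRCA of sp5 and sp28 is the node subtending ((sp56,(((sp27,sp52),((sp28,sp71),sp59)),((sp3,sp40),sp37))),(sp5,sp35)).
From sp5 up to that node: 2 branches. From sp28 up to the same node: 6 branches. Total: 2 + 6 = 8.

8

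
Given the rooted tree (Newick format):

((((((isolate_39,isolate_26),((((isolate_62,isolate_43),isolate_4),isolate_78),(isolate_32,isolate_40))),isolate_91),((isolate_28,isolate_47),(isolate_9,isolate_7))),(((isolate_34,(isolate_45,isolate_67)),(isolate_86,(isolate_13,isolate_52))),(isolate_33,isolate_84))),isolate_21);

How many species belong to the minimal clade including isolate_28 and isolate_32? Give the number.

The MRCA of isolate_28 and isolate_32 is the node subtending ((((isolate_39,isolate_26),((((isolate_62,isolate_43),isolate_4),isolate_78),(isolate_32,isolate_40))),isolate_91),((isolate_28,isolate_47),(isolate_9,isolate_7))).
That clade contains 13 terminal taxa: isolate_26, isolate_28, isolate_32, isolate_39, isolate_4, isolate_40, isolate_43, isolate_47, isolate_62, isolate_7, isolate_78, isolate_9, isolate_91.

13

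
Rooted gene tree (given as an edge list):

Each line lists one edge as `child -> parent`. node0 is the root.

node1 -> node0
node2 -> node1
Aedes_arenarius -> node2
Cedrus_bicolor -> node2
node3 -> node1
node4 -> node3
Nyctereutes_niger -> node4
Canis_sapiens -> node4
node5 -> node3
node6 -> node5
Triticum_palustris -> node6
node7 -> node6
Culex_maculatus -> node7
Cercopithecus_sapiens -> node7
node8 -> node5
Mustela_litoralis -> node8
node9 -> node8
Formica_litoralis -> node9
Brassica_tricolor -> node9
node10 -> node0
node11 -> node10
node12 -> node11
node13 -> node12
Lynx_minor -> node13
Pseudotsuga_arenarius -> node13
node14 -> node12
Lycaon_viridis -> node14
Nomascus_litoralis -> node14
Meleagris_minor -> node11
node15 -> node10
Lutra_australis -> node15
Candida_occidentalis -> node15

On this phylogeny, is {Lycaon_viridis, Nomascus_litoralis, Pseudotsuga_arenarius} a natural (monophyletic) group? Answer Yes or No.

No

The MRCA of the listed taxa subtends ((Lynx_minor,Pseudotsuga_arenarius),(Lycaon_viridis,Nomascus_litoralis)).
That clade also contains Lynx_minor, which is not in the proposed group, so the group is not monophyletic.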